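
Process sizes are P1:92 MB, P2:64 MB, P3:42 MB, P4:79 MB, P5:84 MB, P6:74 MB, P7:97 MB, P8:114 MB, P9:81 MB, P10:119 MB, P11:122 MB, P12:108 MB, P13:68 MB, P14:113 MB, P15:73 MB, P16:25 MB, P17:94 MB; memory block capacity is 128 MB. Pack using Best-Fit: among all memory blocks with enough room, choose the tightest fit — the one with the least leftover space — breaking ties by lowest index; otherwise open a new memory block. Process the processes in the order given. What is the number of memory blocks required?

P1 (92 MB) → memory block 1 (remaining 36 MB)
P2 (64 MB) → memory block 2 (remaining 64 MB)
P3 (42 MB) → memory block 2 (remaining 22 MB)
P4 (79 MB) → memory block 3 (remaining 49 MB)
P5 (84 MB) → memory block 4 (remaining 44 MB)
P6 (74 MB) → memory block 5 (remaining 54 MB)
P7 (97 MB) → memory block 6 (remaining 31 MB)
P8 (114 MB) → memory block 7 (remaining 14 MB)
P9 (81 MB) → memory block 8 (remaining 47 MB)
P10 (119 MB) → memory block 9 (remaining 9 MB)
P11 (122 MB) → memory block 10 (remaining 6 MB)
P12 (108 MB) → memory block 11 (remaining 20 MB)
P13 (68 MB) → memory block 12 (remaining 60 MB)
P14 (113 MB) → memory block 13 (remaining 15 MB)
P15 (73 MB) → memory block 14 (remaining 55 MB)
P16 (25 MB) → memory block 6 (remaining 6 MB)
P17 (94 MB) → memory block 15 (remaining 34 MB)

15 memory blocks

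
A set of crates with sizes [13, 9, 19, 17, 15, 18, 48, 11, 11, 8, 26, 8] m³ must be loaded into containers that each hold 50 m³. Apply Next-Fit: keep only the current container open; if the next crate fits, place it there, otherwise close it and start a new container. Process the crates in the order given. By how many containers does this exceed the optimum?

Next-Fit: [13,9,19] [17,15,18] [48] [11,11,8] [26,8] → 5 containers.
Total size 203 m³; any packing needs at least ⌈203/50⌉ = 5 containers.
So 5 is already optimal.

0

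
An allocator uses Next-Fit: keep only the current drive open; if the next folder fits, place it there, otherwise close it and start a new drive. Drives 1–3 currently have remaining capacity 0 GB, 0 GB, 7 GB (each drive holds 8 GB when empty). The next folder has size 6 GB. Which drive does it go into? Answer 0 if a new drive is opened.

3

Next-Fit only looks at drive 3, which has 7 GB free.
6 GB fits there.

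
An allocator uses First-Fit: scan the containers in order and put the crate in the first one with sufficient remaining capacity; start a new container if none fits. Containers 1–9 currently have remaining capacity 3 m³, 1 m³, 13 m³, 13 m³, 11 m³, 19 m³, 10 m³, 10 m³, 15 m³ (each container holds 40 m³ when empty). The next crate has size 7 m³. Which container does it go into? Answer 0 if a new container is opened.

Containers with room: container 3 (13 m³), container 4 (13 m³), container 5 (11 m³), container 6 (19 m³), container 7 (10 m³), container 8 (10 m³), container 9 (15 m³).
The first with room is container 3.

3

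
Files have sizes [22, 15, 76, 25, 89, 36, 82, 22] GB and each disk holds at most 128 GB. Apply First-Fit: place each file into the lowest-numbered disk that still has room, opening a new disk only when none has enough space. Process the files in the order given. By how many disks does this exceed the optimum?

First-Fit: [22,15,76] [25,89] [36,82] [22] → 4 disks.
Total size 367 GB; any packing needs at least ⌈367/128⌉ = 3 disks.
An optimal packing achieves that bound: [89,36] [82,25,15] [76,22,22] → 3 disks.
Excess: 4 − 3 = 1.

1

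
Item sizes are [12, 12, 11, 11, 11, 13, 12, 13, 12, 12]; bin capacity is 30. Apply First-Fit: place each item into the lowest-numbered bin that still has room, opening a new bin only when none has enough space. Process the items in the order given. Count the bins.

5

bin 1: place 12, 18 left
bin 1: place 12, 6 left
bin 2: place 11, 19 left
bin 2: place 11, 8 left
bin 3: place 11, 19 left
bin 3: place 13, 6 left
bin 4: place 12, 18 left
bin 4: place 13, 5 left
bin 5: place 12, 18 left
bin 5: place 12, 6 left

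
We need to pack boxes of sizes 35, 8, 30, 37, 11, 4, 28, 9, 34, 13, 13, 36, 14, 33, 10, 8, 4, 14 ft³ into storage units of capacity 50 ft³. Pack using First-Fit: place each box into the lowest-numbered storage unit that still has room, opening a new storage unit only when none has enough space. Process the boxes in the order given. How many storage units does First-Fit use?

7

storage unit 1: place 35 ft³, 15 ft³ left
storage unit 1: place 8 ft³, 7 ft³ left
storage unit 2: place 30 ft³, 20 ft³ left
storage unit 3: place 37 ft³, 13 ft³ left
storage unit 2: place 11 ft³, 9 ft³ left
storage unit 1: place 4 ft³, 3 ft³ left
storage unit 4: place 28 ft³, 22 ft³ left
storage unit 2: place 9 ft³, 0 ft³ left
storage unit 5: place 34 ft³, 16 ft³ left
storage unit 3: place 13 ft³, 0 ft³ left
storage unit 4: place 13 ft³, 9 ft³ left
storage unit 6: place 36 ft³, 14 ft³ left
storage unit 5: place 14 ft³, 2 ft³ left
storage unit 7: place 33 ft³, 17 ft³ left
storage unit 6: place 10 ft³, 4 ft³ left
storage unit 4: place 8 ft³, 1 ft³ left
storage unit 6: place 4 ft³, 0 ft³ left
storage unit 7: place 14 ft³, 3 ft³ left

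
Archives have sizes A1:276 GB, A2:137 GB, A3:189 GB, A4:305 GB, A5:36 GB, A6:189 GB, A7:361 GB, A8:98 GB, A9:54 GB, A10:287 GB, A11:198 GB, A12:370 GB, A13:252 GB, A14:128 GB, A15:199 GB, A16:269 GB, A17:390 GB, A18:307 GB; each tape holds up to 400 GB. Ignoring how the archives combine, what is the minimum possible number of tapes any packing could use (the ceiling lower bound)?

Total size = 276 + 137 + 189 + 305 + 36 + 189 + 361 + 98 + 54 + 287 + 198 + 370 + 252 + 128 + 199 + 269 + 390 + 307 = 4045 GB.
⌈4045 / 400⌉ = 11.

11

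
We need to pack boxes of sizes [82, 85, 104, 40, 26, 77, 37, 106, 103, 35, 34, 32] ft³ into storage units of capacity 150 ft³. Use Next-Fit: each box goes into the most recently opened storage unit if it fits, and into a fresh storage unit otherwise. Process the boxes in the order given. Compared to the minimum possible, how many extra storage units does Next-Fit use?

1

Next-Fit: [82] [85] [104,40] [26,77,37] [106] [103,35] [34,32] → 7 storage units.
Total size 761 ft³; any packing needs at least ⌈761/150⌉ = 6 storage units.
An optimal packing achieves that bound: [106,40] [104,37] [103,35] [85,34,26] [82,32] [77] → 6 storage units.
Excess: 7 − 6 = 1.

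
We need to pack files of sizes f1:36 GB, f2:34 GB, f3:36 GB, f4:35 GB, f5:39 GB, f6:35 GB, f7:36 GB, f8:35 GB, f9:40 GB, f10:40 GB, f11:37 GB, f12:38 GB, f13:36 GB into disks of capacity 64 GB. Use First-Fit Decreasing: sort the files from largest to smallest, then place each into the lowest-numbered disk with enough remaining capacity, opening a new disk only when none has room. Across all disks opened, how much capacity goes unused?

355

Sorted descending: 40, 40, 39, 38, 37, 36, 36, 36, 36, 35, 35, 35, 34.
disk 1: place 40 GB, 24 GB left
disk 2: place 40 GB, 24 GB left
disk 3: place 39 GB, 25 GB left
disk 4: place 38 GB, 26 GB left
disk 5: place 37 GB, 27 GB left
disk 6: place 36 GB, 28 GB left
disk 7: place 36 GB, 28 GB left
disk 8: place 36 GB, 28 GB left
disk 9: place 36 GB, 28 GB left
disk 10: place 35 GB, 29 GB left
disk 11: place 35 GB, 29 GB left
disk 12: place 35 GB, 29 GB left
disk 13: place 34 GB, 30 GB left
13 disks × 64 GB = 832 GB; used 477 GB; unused 355 GB.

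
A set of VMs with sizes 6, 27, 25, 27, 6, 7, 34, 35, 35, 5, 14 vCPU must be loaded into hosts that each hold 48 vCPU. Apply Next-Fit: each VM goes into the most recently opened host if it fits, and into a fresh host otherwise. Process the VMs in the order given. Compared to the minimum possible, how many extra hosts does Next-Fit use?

Next-Fit: [6,27] [25] [27,6,7] [34] [35] [35,5] [14] → 7 hosts.
6 VMs exceed 24 vCPU (half the capacity), and no two of those can share a host, so at least 6 hosts are needed.
An optimal packing achieves that bound: [35,7,6] [35,6,5] [34,14] [27] [27] [25] → 6 hosts.
Excess: 7 − 6 = 1.

1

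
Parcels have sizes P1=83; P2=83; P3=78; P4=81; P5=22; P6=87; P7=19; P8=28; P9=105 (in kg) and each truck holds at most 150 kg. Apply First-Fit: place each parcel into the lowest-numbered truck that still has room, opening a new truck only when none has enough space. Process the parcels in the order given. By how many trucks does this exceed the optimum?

0

First-Fit: [83,22,19] [83,28] [78] [81] [87] [105] → 6 trucks.
6 parcels exceed 75 kg (half the capacity), and no two of those can share a truck, so at least 6 trucks are needed.
So 6 is already optimal.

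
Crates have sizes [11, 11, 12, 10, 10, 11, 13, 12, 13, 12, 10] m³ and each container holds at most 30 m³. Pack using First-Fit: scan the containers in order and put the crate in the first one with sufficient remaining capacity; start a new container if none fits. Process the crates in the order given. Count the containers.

6

Put 11 m³ in container 1; 19 m³ remain.
Put 11 m³ in container 1; 8 m³ remain.
Put 12 m³ in container 2; 18 m³ remain.
Put 10 m³ in container 2; 8 m³ remain.
Put 10 m³ in container 3; 20 m³ remain.
Put 11 m³ in container 3; 9 m³ remain.
Put 13 m³ in container 4; 17 m³ remain.
Put 12 m³ in container 4; 5 m³ remain.
Put 13 m³ in container 5; 17 m³ remain.
Put 12 m³ in container 5; 5 m³ remain.
Put 10 m³ in container 6; 20 m³ remain.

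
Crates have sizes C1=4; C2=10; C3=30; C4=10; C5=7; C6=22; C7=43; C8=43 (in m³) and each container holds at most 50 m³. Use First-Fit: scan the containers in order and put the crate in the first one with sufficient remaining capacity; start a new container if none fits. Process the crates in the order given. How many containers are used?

container 1: place C1 (4 m³), 46 m³ left
container 1: place C2 (10 m³), 36 m³ left
container 1: place C3 (30 m³), 6 m³ left
container 2: place C4 (10 m³), 40 m³ left
container 2: place C5 (7 m³), 33 m³ left
container 2: place C6 (22 m³), 11 m³ left
container 3: place C7 (43 m³), 7 m³ left
container 4: place C8 (43 m³), 7 m³ left

4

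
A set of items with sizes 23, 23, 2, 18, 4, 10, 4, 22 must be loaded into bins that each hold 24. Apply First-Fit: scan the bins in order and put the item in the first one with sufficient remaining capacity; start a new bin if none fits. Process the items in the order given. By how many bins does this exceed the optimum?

0

First-Fit: [23] [23] [2,18,4] [10,4] [22] → 5 bins.
Total size 106; any packing needs at least ⌈106/24⌉ = 5 bins.
So 5 is already optimal.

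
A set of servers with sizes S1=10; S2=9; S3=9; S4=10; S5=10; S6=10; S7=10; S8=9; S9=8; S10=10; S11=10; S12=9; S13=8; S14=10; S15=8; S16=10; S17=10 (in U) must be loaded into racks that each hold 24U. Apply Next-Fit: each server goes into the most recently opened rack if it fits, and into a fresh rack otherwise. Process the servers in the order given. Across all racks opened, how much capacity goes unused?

S1 (10U) → rack 1 (remaining 14U)
S2 (9U) → rack 1 (remaining 5U)
S3 (9U) → rack 2 (remaining 15U)
S4 (10U) → rack 2 (remaining 5U)
S5 (10U) → rack 3 (remaining 14U)
S6 (10U) → rack 3 (remaining 4U)
S7 (10U) → rack 4 (remaining 14U)
S8 (9U) → rack 4 (remaining 5U)
S9 (8U) → rack 5 (remaining 16U)
S10 (10U) → rack 5 (remaining 6U)
S11 (10U) → rack 6 (remaining 14U)
S12 (9U) → rack 6 (remaining 5U)
S13 (8U) → rack 7 (remaining 16U)
S14 (10U) → rack 7 (remaining 6U)
S15 (8U) → rack 8 (remaining 16U)
S16 (10U) → rack 8 (remaining 6U)
S17 (10U) → rack 9 (remaining 14U)
9 racks × 24U = 216U; used 160U; unused 56U.

56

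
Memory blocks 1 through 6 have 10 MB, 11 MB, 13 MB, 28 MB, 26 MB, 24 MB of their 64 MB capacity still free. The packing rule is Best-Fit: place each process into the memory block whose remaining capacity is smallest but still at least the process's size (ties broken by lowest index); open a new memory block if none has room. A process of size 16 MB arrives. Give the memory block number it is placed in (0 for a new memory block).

Memory blocks with room: memory block 4 (28 MB), memory block 5 (26 MB), memory block 6 (24 MB).
Tightest fit is memory block 6 with 24 MB free.

6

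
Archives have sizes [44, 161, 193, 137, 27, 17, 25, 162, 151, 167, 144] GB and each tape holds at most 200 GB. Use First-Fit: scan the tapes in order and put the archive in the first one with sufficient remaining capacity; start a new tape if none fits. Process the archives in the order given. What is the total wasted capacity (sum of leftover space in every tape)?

44 GB → tape 1 (remaining 156 GB)
161 GB → tape 2 (remaining 39 GB)
193 GB → tape 3 (remaining 7 GB)
137 GB → tape 1 (remaining 19 GB)
27 GB → tape 2 (remaining 12 GB)
17 GB → tape 1 (remaining 2 GB)
25 GB → tape 4 (remaining 175 GB)
162 GB → tape 4 (remaining 13 GB)
151 GB → tape 5 (remaining 49 GB)
167 GB → tape 6 (remaining 33 GB)
144 GB → tape 7 (remaining 56 GB)
7 tapes × 200 GB = 1400 GB; used 1228 GB; unused 172 GB.

172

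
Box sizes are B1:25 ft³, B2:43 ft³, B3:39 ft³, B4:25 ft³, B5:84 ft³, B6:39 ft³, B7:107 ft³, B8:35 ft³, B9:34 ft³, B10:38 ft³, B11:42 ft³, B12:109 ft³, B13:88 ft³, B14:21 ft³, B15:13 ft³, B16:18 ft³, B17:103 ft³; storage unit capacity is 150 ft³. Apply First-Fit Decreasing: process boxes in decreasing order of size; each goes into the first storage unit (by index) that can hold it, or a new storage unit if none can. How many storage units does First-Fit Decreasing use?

6 storage units

Sorted descending: 109, 107, 103, 88, 84, 43, 42, 39, 39, 38, 35, 34, 25, 25, 21, 18, 13.
109 ft³ → storage unit 1 (remaining 41 ft³)
107 ft³ → storage unit 2 (remaining 43 ft³)
103 ft³ → storage unit 3 (remaining 47 ft³)
88 ft³ → storage unit 4 (remaining 62 ft³)
84 ft³ → storage unit 5 (remaining 66 ft³)
43 ft³ → storage unit 2 (remaining 0 ft³)
42 ft³ → storage unit 3 (remaining 5 ft³)
39 ft³ → storage unit 1 (remaining 2 ft³)
39 ft³ → storage unit 4 (remaining 23 ft³)
38 ft³ → storage unit 5 (remaining 28 ft³)
35 ft³ → storage unit 6 (remaining 115 ft³)
34 ft³ → storage unit 6 (remaining 81 ft³)
25 ft³ → storage unit 5 (remaining 3 ft³)
25 ft³ → storage unit 6 (remaining 56 ft³)
21 ft³ → storage unit 4 (remaining 2 ft³)
18 ft³ → storage unit 6 (remaining 38 ft³)
13 ft³ → storage unit 6 (remaining 25 ft³)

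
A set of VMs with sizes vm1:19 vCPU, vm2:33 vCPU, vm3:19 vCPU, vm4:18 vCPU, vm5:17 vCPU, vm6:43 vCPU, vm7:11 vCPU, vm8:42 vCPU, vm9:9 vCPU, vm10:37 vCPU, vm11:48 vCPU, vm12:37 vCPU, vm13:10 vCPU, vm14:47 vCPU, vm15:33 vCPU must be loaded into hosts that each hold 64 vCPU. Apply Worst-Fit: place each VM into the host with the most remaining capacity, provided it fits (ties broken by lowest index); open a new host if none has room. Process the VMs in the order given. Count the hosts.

vm1 (19 vCPU) → host 1 (remaining 45 vCPU)
vm2 (33 vCPU) → host 1 (remaining 12 vCPU)
vm3 (19 vCPU) → host 2 (remaining 45 vCPU)
vm4 (18 vCPU) → host 2 (remaining 27 vCPU)
vm5 (17 vCPU) → host 2 (remaining 10 vCPU)
vm6 (43 vCPU) → host 3 (remaining 21 vCPU)
vm7 (11 vCPU) → host 3 (remaining 10 vCPU)
vm8 (42 vCPU) → host 4 (remaining 22 vCPU)
vm9 (9 vCPU) → host 4 (remaining 13 vCPU)
vm10 (37 vCPU) → host 5 (remaining 27 vCPU)
vm11 (48 vCPU) → host 6 (remaining 16 vCPU)
vm12 (37 vCPU) → host 7 (remaining 27 vCPU)
vm13 (10 vCPU) → host 5 (remaining 17 vCPU)
vm14 (47 vCPU) → host 8 (remaining 17 vCPU)
vm15 (33 vCPU) → host 9 (remaining 31 vCPU)
Final hosts: [19,33] [19,18,17] [43,11] [42,9] [37,10] [48] [37] [47] [33].

9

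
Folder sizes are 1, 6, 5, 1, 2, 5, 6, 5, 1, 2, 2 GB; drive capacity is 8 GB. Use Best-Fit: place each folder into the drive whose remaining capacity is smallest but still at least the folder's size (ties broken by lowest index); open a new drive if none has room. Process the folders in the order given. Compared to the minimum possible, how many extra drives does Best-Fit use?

Best-Fit: [1,6,1] [5,2,1] [5,2] [6,2] [5] → 5 drives.
Total size 36 GB; any packing needs at least ⌈36/8⌉ = 5 drives.
So 5 is already optimal.

0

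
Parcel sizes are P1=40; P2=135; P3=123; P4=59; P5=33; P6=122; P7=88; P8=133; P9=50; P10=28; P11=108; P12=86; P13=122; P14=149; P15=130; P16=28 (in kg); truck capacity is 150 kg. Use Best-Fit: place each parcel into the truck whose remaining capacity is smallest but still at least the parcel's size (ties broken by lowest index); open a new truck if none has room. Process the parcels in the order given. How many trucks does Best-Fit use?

Put P1 (40 kg) in truck 1; 110 kg remain.
Put P2 (135 kg) in truck 2; 15 kg remain.
Put P3 (123 kg) in truck 3; 27 kg remain.
Put P4 (59 kg) in truck 1; 51 kg remain.
Put P5 (33 kg) in truck 1; 18 kg remain.
Put P6 (122 kg) in truck 4; 28 kg remain.
Put P7 (88 kg) in truck 5; 62 kg remain.
Put P8 (133 kg) in truck 6; 17 kg remain.
Put P9 (50 kg) in truck 5; 12 kg remain.
Put P10 (28 kg) in truck 4; 0 kg remain.
Put P11 (108 kg) in truck 7; 42 kg remain.
Put P12 (86 kg) in truck 8; 64 kg remain.
Put P13 (122 kg) in truck 9; 28 kg remain.
Put P14 (149 kg) in truck 10; 1 kg remain.
Put P15 (130 kg) in truck 11; 20 kg remain.
Put P16 (28 kg) in truck 9; 0 kg remain.

11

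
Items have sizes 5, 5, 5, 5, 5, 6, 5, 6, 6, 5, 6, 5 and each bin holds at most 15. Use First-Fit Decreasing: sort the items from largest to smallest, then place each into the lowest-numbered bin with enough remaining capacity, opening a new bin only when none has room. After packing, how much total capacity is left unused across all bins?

Sorted descending: 6, 6, 6, 6, 5, 5, 5, 5, 5, 5, 5, 5.
bin 1: place 6, 9 left
bin 1: place 6, 3 left
bin 2: place 6, 9 left
bin 2: place 6, 3 left
bin 3: place 5, 10 left
bin 3: place 5, 5 left
bin 3: place 5, 0 left
bin 4: place 5, 10 left
bin 4: place 5, 5 left
bin 4: place 5, 0 left
bin 5: place 5, 10 left
bin 5: place 5, 5 left
5 bins × 15 = 75; used 64; unused 11.

11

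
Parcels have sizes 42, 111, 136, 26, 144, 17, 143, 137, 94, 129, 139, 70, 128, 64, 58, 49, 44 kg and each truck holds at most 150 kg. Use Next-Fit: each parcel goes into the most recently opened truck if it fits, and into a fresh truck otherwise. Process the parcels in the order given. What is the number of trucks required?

15 trucks

42 kg → truck 1 (remaining 108 kg)
111 kg → truck 2 (remaining 39 kg)
136 kg → truck 3 (remaining 14 kg)
26 kg → truck 4 (remaining 124 kg)
144 kg → truck 5 (remaining 6 kg)
17 kg → truck 6 (remaining 133 kg)
143 kg → truck 7 (remaining 7 kg)
137 kg → truck 8 (remaining 13 kg)
94 kg → truck 9 (remaining 56 kg)
129 kg → truck 10 (remaining 21 kg)
139 kg → truck 11 (remaining 11 kg)
70 kg → truck 12 (remaining 80 kg)
128 kg → truck 13 (remaining 22 kg)
64 kg → truck 14 (remaining 86 kg)
58 kg → truck 14 (remaining 28 kg)
49 kg → truck 15 (remaining 101 kg)
44 kg → truck 15 (remaining 57 kg)
Final trucks: [42] [111] [136] [26] [144] [17] [143] [137] [94] [129] [139] [70] [128] [64,58] [49,44].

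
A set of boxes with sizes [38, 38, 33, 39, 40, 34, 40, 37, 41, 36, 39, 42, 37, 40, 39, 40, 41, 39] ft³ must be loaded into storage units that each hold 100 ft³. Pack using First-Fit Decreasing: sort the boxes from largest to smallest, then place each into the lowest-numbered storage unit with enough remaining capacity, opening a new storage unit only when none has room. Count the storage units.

9 storage units

Sorted descending: 42, 41, 41, 40, 40, 40, 40, 39, 39, 39, 39, 38, 38, 37, 37, 36, 34, 33.
storage unit 1: place 42 ft³, 58 ft³ left
storage unit 1: place 41 ft³, 17 ft³ left
storage unit 2: place 41 ft³, 59 ft³ left
storage unit 2: place 40 ft³, 19 ft³ left
storage unit 3: place 40 ft³, 60 ft³ left
storage unit 3: place 40 ft³, 20 ft³ left
storage unit 4: place 40 ft³, 60 ft³ left
storage unit 4: place 39 ft³, 21 ft³ left
storage unit 5: place 39 ft³, 61 ft³ left
storage unit 5: place 39 ft³, 22 ft³ left
storage unit 6: place 39 ft³, 61 ft³ left
storage unit 6: place 38 ft³, 23 ft³ left
storage unit 7: place 38 ft³, 62 ft³ left
storage unit 7: place 37 ft³, 25 ft³ left
storage unit 8: place 37 ft³, 63 ft³ left
storage unit 8: place 36 ft³, 27 ft³ left
storage unit 9: place 34 ft³, 66 ft³ left
storage unit 9: place 33 ft³, 33 ft³ left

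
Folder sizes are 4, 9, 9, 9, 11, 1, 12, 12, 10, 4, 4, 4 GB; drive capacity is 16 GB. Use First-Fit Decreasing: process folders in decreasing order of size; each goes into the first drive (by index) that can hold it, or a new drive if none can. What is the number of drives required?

7 drives

Sorted descending: 12, 12, 11, 10, 9, 9, 9, 4, 4, 4, 4, 1.
drive 1: place 12 GB, 4 GB left
drive 2: place 12 GB, 4 GB left
drive 3: place 11 GB, 5 GB left
drive 4: place 10 GB, 6 GB left
drive 5: place 9 GB, 7 GB left
drive 6: place 9 GB, 7 GB left
drive 7: place 9 GB, 7 GB left
drive 1: place 4 GB, 0 GB left
drive 2: place 4 GB, 0 GB left
drive 3: place 4 GB, 1 GB left
drive 4: place 4 GB, 2 GB left
drive 3: place 1 GB, 0 GB left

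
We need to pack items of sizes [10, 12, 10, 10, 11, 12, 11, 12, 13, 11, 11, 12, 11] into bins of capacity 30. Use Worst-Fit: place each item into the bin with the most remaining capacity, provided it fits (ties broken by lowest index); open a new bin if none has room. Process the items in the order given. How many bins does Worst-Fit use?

bin 1: place 10, 20 left
bin 1: place 12, 8 left
bin 2: place 10, 20 left
bin 2: place 10, 10 left
bin 3: place 11, 19 left
bin 3: place 12, 7 left
bin 4: place 11, 19 left
bin 4: place 12, 7 left
bin 5: place 13, 17 left
bin 5: place 11, 6 left
bin 6: place 11, 19 left
bin 6: place 12, 7 left
bin 7: place 11, 19 left
Final bins: [10,12] [10,10] [11,12] [11,12] [13,11] [11,12] [11].

7 bins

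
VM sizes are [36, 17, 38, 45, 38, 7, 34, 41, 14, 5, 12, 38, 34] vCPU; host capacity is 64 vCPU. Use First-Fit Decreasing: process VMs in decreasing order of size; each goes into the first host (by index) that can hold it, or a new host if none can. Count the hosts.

8

Sorted descending: 45, 41, 38, 38, 38, 36, 34, 34, 17, 14, 12, 7, 5.
45 vCPU → host 1 (remaining 19 vCPU)
41 vCPU → host 2 (remaining 23 vCPU)
38 vCPU → host 3 (remaining 26 vCPU)
38 vCPU → host 4 (remaining 26 vCPU)
38 vCPU → host 5 (remaining 26 vCPU)
36 vCPU → host 6 (remaining 28 vCPU)
34 vCPU → host 7 (remaining 30 vCPU)
34 vCPU → host 8 (remaining 30 vCPU)
17 vCPU → host 1 (remaining 2 vCPU)
14 vCPU → host 2 (remaining 9 vCPU)
12 vCPU → host 3 (remaining 14 vCPU)
7 vCPU → host 2 (remaining 2 vCPU)
5 vCPU → host 3 (remaining 9 vCPU)
Final hosts: [45,17] [41,14,7] [38,12,5] [38] [38] [36] [34] [34].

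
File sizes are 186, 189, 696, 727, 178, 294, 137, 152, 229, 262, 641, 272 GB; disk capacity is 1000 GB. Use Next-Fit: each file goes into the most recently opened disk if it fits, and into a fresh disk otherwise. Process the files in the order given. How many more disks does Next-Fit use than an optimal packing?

2

Next-Fit: [186,189] [696] [727,178] [294,137,152,229] [262,641] [272] → 6 disks.
Total size 3963 GB; any packing needs at least ⌈3963/1000⌉ = 4 disks.
An optimal packing achieves that bound: [727,272] [696,294] [641,189,152] [262,229,186,178,137] → 4 disks.
Excess: 6 − 4 = 2.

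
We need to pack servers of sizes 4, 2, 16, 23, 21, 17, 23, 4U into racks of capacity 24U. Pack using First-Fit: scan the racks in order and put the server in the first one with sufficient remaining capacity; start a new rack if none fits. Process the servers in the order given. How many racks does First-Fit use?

5

Put 4U in rack 1; 20U remain.
Put 2U in rack 1; 18U remain.
Put 16U in rack 1; 2U remain.
Put 23U in rack 2; 1U remain.
Put 21U in rack 3; 3U remain.
Put 17U in rack 4; 7U remain.
Put 23U in rack 5; 1U remain.
Put 4U in rack 4; 3U remain.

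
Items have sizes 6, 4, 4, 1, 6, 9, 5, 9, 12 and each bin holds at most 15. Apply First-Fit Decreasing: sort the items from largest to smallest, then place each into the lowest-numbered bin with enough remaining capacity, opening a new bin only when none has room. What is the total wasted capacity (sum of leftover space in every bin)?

Sorted descending: 12, 9, 9, 6, 6, 5, 4, 4, 1.
12 → bin 1 (remaining 3)
9 → bin 2 (remaining 6)
9 → bin 3 (remaining 6)
6 → bin 2 (remaining 0)
6 → bin 3 (remaining 0)
5 → bin 4 (remaining 10)
4 → bin 4 (remaining 6)
4 → bin 4 (remaining 2)
1 → bin 1 (remaining 2)
4 bins × 15 = 60; used 56; unused 4.

4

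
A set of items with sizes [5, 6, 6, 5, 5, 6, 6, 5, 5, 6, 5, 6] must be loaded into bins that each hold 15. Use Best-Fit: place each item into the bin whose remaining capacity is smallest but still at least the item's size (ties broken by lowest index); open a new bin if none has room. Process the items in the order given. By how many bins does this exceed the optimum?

1

Best-Fit: [5,6] [6,5] [5,6] [6,5] [5,6] [5,6] → 6 bins.
Total size 66; any packing needs at least ⌈66/15⌉ = 5 bins.
An optimal packing achieves that bound: [6,6] [6,6] [6,6] [5,5,5] [5,5,5] → 5 bins.
Excess: 6 − 5 = 1.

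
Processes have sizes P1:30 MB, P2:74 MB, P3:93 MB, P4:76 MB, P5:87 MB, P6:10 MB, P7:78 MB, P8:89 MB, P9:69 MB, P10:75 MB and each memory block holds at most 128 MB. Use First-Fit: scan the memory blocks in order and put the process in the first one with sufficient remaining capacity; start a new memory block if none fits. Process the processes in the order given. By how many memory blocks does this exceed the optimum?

First-Fit: [30,74,10] [93] [76] [87] [78] [89] [69] [75] → 8 memory blocks.
8 processes exceed 64 MB (half the capacity), and no two of those can share a memory block, so at least 8 memory blocks are needed.
So 8 is already optimal.

0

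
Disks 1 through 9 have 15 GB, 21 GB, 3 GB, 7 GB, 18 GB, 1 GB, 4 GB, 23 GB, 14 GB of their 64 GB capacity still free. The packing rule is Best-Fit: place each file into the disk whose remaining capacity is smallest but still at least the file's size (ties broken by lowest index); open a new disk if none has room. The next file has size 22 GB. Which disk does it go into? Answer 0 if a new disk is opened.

Disks with room: disk 8 (23 GB).
Tightest fit is disk 8 with 23 GB free.

8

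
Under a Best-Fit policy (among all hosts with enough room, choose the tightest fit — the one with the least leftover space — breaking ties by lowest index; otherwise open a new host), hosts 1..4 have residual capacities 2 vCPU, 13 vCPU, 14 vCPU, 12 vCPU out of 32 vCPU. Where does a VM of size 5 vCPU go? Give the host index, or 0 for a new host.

Hosts with room: host 2 (13 vCPU), host 3 (14 vCPU), host 4 (12 vCPU).
Tightest fit is host 4 with 12 vCPU free.

4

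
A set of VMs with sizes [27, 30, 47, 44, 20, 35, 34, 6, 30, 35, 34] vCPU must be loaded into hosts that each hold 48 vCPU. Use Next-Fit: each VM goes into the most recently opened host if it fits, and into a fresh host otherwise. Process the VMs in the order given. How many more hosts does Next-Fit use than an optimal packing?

1

Next-Fit: [27] [30] [47] [44] [20] [35] [34,6] [30] [35] [34] → 10 hosts.
9 VMs exceed 24 vCPU (half the capacity), and no two of those can share a host, so at least 9 hosts are needed.
An optimal packing achieves that bound: [47] [44] [35,6] [35] [34] [34] [30] [30] [27,20] → 9 hosts.
Excess: 10 − 9 = 1.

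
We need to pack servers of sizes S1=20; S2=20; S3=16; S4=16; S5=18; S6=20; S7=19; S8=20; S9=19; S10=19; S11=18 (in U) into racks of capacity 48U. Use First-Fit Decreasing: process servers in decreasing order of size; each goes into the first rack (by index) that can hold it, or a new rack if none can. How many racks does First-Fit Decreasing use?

6

Sorted descending: 20, 20, 20, 20, 19, 19, 19, 18, 18, 16, 16.
Put 20U in rack 1; 28U remain.
Put 20U in rack 1; 8U remain.
Put 20U in rack 2; 28U remain.
Put 20U in rack 2; 8U remain.
Put 19U in rack 3; 29U remain.
Put 19U in rack 3; 10U remain.
Put 19U in rack 4; 29U remain.
Put 18U in rack 4; 11U remain.
Put 18U in rack 5; 30U remain.
Put 16U in rack 5; 14U remain.
Put 16U in rack 6; 32U remain.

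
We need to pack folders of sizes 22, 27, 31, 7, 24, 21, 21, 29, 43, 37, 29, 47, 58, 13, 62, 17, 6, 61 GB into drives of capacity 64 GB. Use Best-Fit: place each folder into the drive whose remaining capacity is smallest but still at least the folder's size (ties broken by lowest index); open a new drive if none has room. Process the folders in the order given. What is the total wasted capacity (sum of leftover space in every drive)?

Put 22 GB in drive 1; 42 GB remain.
Put 27 GB in drive 1; 15 GB remain.
Put 31 GB in drive 2; 33 GB remain.
Put 7 GB in drive 1; 8 GB remain.
Put 24 GB in drive 2; 9 GB remain.
Put 21 GB in drive 3; 43 GB remain.
Put 21 GB in drive 3; 22 GB remain.
Put 29 GB in drive 4; 35 GB remain.
Put 43 GB in drive 5; 21 GB remain.
Put 37 GB in drive 6; 27 GB remain.
Put 29 GB in drive 4; 6 GB remain.
Put 47 GB in drive 7; 17 GB remain.
Put 58 GB in drive 8; 6 GB remain.
Put 13 GB in drive 7; 4 GB remain.
Put 62 GB in drive 9; 2 GB remain.
Put 17 GB in drive 5; 4 GB remain.
Put 6 GB in drive 4; 0 GB remain.
Put 61 GB in drive 10; 3 GB remain.
10 drives × 64 GB = 640 GB; used 555 GB; unused 85 GB.

85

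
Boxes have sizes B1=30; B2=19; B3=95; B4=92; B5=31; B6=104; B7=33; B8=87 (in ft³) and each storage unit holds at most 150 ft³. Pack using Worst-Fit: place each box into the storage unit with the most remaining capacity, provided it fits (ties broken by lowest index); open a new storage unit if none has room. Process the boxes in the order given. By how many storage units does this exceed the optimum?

Worst-Fit: [30,19,95] [92,31] [104,33] [87] → 4 storage units.
Total size 491 ft³; any packing needs at least ⌈491/150⌉ = 4 storage units.
So 4 is already optimal.

0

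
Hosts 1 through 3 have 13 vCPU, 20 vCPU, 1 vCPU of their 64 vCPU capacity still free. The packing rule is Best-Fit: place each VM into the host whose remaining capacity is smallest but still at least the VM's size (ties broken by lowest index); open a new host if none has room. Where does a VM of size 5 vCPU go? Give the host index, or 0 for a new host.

1

Hosts with room: host 1 (13 vCPU), host 2 (20 vCPU).
Tightest fit is host 1 with 13 vCPU free.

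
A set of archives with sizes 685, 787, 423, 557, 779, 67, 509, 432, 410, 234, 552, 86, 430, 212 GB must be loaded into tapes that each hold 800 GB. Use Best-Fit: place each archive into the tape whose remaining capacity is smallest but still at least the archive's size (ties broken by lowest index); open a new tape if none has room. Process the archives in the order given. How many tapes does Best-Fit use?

10 tapes

685 GB → tape 1 (remaining 115 GB)
787 GB → tape 2 (remaining 13 GB)
423 GB → tape 3 (remaining 377 GB)
557 GB → tape 4 (remaining 243 GB)
779 GB → tape 5 (remaining 21 GB)
67 GB → tape 1 (remaining 48 GB)
509 GB → tape 6 (remaining 291 GB)
432 GB → tape 7 (remaining 368 GB)
410 GB → tape 8 (remaining 390 GB)
234 GB → tape 4 (remaining 9 GB)
552 GB → tape 9 (remaining 248 GB)
86 GB → tape 9 (remaining 162 GB)
430 GB → tape 10 (remaining 370 GB)
212 GB → tape 6 (remaining 79 GB)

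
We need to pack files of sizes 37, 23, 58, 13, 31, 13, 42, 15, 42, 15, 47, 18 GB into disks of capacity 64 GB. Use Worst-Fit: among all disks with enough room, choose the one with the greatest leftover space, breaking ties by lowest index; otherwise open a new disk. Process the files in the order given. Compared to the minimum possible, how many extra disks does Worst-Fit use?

Worst-Fit: [37,23] [58] [13,31,13] [42,15] [42,15] [47] [18] → 7 disks.
Total size 354 GB; any packing needs at least ⌈354/64⌉ = 6 disks.
An optimal packing achieves that bound: [58] [47,15] [42,18] [42,15] [37,23] [31,13,13] → 6 disks.
Excess: 7 − 6 = 1.

1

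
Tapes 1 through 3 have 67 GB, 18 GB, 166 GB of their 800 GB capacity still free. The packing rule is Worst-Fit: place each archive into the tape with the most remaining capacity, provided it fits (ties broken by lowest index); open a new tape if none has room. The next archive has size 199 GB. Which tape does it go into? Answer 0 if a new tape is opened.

0

No tape has ≥ 199 GB free, so a new tape is opened.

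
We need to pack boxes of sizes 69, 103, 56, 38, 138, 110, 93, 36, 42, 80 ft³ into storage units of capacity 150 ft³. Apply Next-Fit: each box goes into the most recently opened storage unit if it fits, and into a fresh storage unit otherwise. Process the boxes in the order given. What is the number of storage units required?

Put 69 ft³ in storage unit 1; 81 ft³ remain.
Put 103 ft³ in storage unit 2; 47 ft³ remain.
Put 56 ft³ in storage unit 3; 94 ft³ remain.
Put 38 ft³ in storage unit 3; 56 ft³ remain.
Put 138 ft³ in storage unit 4; 12 ft³ remain.
Put 110 ft³ in storage unit 5; 40 ft³ remain.
Put 93 ft³ in storage unit 6; 57 ft³ remain.
Put 36 ft³ in storage unit 6; 21 ft³ remain.
Put 42 ft³ in storage unit 7; 108 ft³ remain.
Put 80 ft³ in storage unit 7; 28 ft³ remain.

7 storage units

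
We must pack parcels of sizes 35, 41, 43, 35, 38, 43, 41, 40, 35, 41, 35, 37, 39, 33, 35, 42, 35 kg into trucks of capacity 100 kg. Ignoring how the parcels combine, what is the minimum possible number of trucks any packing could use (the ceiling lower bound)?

Total size = 35 + 41 + 43 + 35 + 38 + 43 + 41 + 40 + 35 + 41 + 35 + 37 + 39 + 33 + 35 + 42 + 35 = 648 kg.
⌈648 / 100⌉ = 7.

7 trucks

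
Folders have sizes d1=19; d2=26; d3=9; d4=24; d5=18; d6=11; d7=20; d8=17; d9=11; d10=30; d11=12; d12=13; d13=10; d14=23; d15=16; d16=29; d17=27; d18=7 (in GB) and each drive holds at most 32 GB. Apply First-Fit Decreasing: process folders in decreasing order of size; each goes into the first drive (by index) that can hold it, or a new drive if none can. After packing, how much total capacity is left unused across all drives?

30

Sorted descending: 30, 29, 27, 26, 24, 23, 20, 19, 18, 17, 16, 13, 12, 11, 11, 10, 9, 7.
Put 30 GB in drive 1; 2 GB remain.
Put 29 GB in drive 2; 3 GB remain.
Put 27 GB in drive 3; 5 GB remain.
Put 26 GB in drive 4; 6 GB remain.
Put 24 GB in drive 5; 8 GB remain.
Put 23 GB in drive 6; 9 GB remain.
Put 20 GB in drive 7; 12 GB remain.
Put 19 GB in drive 8; 13 GB remain.
Put 18 GB in drive 9; 14 GB remain.
Put 17 GB in drive 10; 15 GB remain.
Put 16 GB in drive 11; 16 GB remain.
Put 13 GB in drive 8; 0 GB remain.
Put 12 GB in drive 7; 0 GB remain.
Put 11 GB in drive 9; 3 GB remain.
Put 11 GB in drive 10; 4 GB remain.
Put 10 GB in drive 11; 6 GB remain.
Put 9 GB in drive 6; 0 GB remain.
Put 7 GB in drive 5; 1 GB remain.
11 drives × 32 GB = 352 GB; used 322 GB; unused 30 GB.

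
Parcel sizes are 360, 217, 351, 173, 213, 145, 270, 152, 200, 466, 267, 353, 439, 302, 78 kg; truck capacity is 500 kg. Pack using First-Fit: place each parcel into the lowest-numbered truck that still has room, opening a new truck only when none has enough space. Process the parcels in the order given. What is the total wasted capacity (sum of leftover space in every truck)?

1014

Put 360 kg in truck 1; 140 kg remain.
Put 217 kg in truck 2; 283 kg remain.
Put 351 kg in truck 3; 149 kg remain.
Put 173 kg in truck 2; 110 kg remain.
Put 213 kg in truck 4; 287 kg remain.
Put 145 kg in truck 3; 4 kg remain.
Put 270 kg in truck 4; 17 kg remain.
Put 152 kg in truck 5; 348 kg remain.
Put 200 kg in truck 5; 148 kg remain.
Put 466 kg in truck 6; 34 kg remain.
Put 267 kg in truck 7; 233 kg remain.
Put 353 kg in truck 8; 147 kg remain.
Put 439 kg in truck 9; 61 kg remain.
Put 302 kg in truck 10; 198 kg remain.
Put 78 kg in truck 1; 62 kg remain.
10 trucks × 500 kg = 5000 kg; used 3986 kg; unused 1014 kg.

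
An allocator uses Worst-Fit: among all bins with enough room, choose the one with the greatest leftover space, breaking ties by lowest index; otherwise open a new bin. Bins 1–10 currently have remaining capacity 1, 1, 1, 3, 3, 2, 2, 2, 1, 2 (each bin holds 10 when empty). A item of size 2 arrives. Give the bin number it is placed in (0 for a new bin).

4

Bins with room: bin 4 (3), bin 5 (3), bin 6 (2), bin 7 (2), bin 8 (2), bin 10 (2).
Most room is bin 4 with 3 free.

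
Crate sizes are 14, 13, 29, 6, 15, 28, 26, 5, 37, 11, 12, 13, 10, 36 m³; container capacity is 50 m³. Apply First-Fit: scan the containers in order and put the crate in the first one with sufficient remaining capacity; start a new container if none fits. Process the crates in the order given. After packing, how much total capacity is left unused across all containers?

45

Put 14 m³ in container 1; 36 m³ remain.
Put 13 m³ in container 1; 23 m³ remain.
Put 29 m³ in container 2; 21 m³ remain.
Put 6 m³ in container 1; 17 m³ remain.
Put 15 m³ in container 1; 2 m³ remain.
Put 28 m³ in container 3; 22 m³ remain.
Put 26 m³ in container 4; 24 m³ remain.
Put 5 m³ in container 2; 16 m³ remain.
Put 37 m³ in container 5; 13 m³ remain.
Put 11 m³ in container 2; 5 m³ remain.
Put 12 m³ in container 3; 10 m³ remain.
Put 13 m³ in container 4; 11 m³ remain.
Put 10 m³ in container 3; 0 m³ remain.
Put 36 m³ in container 6; 14 m³ remain.
6 containers × 50 m³ = 300 m³; used 255 m³; unused 45 m³.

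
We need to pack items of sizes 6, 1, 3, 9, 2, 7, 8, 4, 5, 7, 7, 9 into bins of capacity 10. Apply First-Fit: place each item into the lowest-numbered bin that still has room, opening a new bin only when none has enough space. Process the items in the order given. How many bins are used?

8 bins

Put 6 in bin 1; 4 remain.
Put 1 in bin 1; 3 remain.
Put 3 in bin 1; 0 remain.
Put 9 in bin 2; 1 remain.
Put 2 in bin 3; 8 remain.
Put 7 in bin 3; 1 remain.
Put 8 in bin 4; 2 remain.
Put 4 in bin 5; 6 remain.
Put 5 in bin 5; 1 remain.
Put 7 in bin 6; 3 remain.
Put 7 in bin 7; 3 remain.
Put 9 in bin 8; 1 remain.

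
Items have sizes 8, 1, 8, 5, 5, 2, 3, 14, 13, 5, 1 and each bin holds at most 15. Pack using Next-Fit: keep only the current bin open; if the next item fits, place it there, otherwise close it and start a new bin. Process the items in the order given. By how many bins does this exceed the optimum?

Next-Fit: [8,1] [8,5] [5,2,3] [14] [13] [5,1] → 6 bins.
Total size 65; any packing needs at least ⌈65/15⌉ = 5 bins.
An optimal packing achieves that bound: [14,1] [13,2] [8,5,1] [8,5] [5,3] → 5 bins.
Excess: 6 − 5 = 1.

1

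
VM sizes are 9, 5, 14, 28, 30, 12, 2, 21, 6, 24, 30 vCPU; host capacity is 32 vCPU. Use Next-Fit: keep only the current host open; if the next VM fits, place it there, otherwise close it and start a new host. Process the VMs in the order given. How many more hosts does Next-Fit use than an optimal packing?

Next-Fit: [9,5,14] [28] [30] [12,2] [21,6] [24] [30] → 7 hosts.
Total size 181 vCPU; any packing needs at least ⌈181/32⌉ = 6 hosts.
An optimal packing achieves that bound: [30,2] [30] [28] [24,6] [21,9] [14,12,5] → 6 hosts.
Excess: 7 − 6 = 1.

1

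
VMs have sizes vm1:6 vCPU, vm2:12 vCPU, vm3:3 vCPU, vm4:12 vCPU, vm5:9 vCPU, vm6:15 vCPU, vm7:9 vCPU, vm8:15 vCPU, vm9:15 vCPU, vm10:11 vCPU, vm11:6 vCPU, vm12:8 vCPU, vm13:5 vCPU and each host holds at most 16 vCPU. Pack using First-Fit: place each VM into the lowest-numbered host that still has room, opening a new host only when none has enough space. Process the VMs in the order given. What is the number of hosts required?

10 hosts

host 1: place vm1 (6 vCPU), 10 vCPU left
host 2: place vm2 (12 vCPU), 4 vCPU left
host 1: place vm3 (3 vCPU), 7 vCPU left
host 3: place vm4 (12 vCPU), 4 vCPU left
host 4: place vm5 (9 vCPU), 7 vCPU left
host 5: place vm6 (15 vCPU), 1 vCPU left
host 6: place vm7 (9 vCPU), 7 vCPU left
host 7: place vm8 (15 vCPU), 1 vCPU left
host 8: place vm9 (15 vCPU), 1 vCPU left
host 9: place vm10 (11 vCPU), 5 vCPU left
host 1: place vm11 (6 vCPU), 1 vCPU left
host 10: place vm12 (8 vCPU), 8 vCPU left
host 4: place vm13 (5 vCPU), 2 vCPU left
Final hosts: [6,3,6] [12] [12] [9,5] [15] [9] [15] [15] [11] [8].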